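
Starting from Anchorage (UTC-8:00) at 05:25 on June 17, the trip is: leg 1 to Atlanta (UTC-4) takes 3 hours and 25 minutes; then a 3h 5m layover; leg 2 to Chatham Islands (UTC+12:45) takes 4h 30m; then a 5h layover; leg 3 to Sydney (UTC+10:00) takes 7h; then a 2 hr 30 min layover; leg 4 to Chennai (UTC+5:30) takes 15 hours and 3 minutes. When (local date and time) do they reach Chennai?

11:28 on June 19

Convert departure to UTC: 05:25 + 8:00 = 13:25 UTC on Jun 17.
Add 3 hours 25 minutes leg 1 → 16:50 UTC.
Add 3 hours and 5 minutes layover in Atlanta → 19:55 UTC.
Add 4 hours and 30 minutes leg 2 → 00:25 UTC (Jun 18).
Add 5 hours layover in Chatham Islands → 05:25 UTC.
Add 7 hours leg 3 → 12:25 UTC.
Add 2 hours 30 minutes layover in Sydney → 14:55 UTC.
Add 15 hours and 3 minutes leg 4 → 05:58 UTC (Jun 19).
Chennai is UTC+5:30, so local arrival = 05:58 + 5:30 = 11:28 on Jun 19.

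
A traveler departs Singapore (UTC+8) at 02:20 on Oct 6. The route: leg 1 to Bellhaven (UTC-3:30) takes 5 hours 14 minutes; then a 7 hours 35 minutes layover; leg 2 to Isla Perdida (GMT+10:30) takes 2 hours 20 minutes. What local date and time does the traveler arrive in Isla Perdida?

19:59 on Oct 6

Convert departure to UTC: 02:20 − 8:00 = 18:20 UTC on Oct 5.
Add 5 hours 14 minutes leg 1 → 23:34 UTC.
Add 7 hours 35 minutes layover in Bellhaven → 07:09 UTC (Oct 6).
Add 2 hours 20 minutes leg 2 → 09:29 UTC.
Isla Perdida is UTC+10:30, so local arrival = 09:29 + 10:30 = 19:59 on Oct 6.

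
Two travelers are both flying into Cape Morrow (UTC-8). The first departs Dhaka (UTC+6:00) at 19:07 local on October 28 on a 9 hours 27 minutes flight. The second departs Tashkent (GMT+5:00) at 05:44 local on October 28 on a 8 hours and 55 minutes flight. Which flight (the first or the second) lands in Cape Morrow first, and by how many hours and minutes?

the second, by 12 hours 55 minutes

Flight 1 in UTC: 19:07 − 6:00 = 13:07 on Oct 28.
+9 hours 27 minutes → arrive 22:34 UTC on Oct 28.
Flight 2 in UTC: 05:44 − 5:00 = 00:44 on Oct 28.
+8 hours 55 minutes → arrive 09:39 UTC on Oct 28.
Flight 2 lands earlier by 12 hours 55 minutes.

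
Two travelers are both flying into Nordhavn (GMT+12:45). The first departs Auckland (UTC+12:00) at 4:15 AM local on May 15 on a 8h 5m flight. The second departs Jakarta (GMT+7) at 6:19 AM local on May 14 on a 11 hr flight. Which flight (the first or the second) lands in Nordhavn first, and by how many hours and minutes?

the second, by 14 hours 1 minute

Flight 1 in UTC: 4:15 AM − 12:00 = 4:15 PM on May 14.
+8 hours and 5 minutes → arrive 12:20 AM UTC on May 15.
Flight 2 in UTC: 6:19 AM − 7:00 = 11:19 PM on May 13.
+11 hours → arrive 10:19 AM UTC on May 14.
Flight 2 lands earlier by 14 hours 1 minute.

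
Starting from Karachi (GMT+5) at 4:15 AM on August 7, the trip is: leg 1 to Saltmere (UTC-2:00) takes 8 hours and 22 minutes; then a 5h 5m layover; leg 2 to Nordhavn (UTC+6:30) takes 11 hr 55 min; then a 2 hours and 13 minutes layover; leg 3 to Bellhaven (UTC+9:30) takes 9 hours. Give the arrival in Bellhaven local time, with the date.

9:20 PM on Aug 8

Convert departure to UTC: 4:15 AM − 5:00 = 11:15 PM UTC on Aug 6.
Add 8 hours and 22 minutes leg 1 → 7:37 AM UTC (Aug 7).
Add 5 hours 5 minutes layover in Saltmere → 12:42 PM UTC.
Add 11 hours 55 minutes leg 2 → 12:37 AM UTC (Aug 8).
Add 2 hours 13 minutes layover in Nordhavn → 2:50 AM UTC.
Add 9 hours leg 3 → 11:50 AM UTC.
Bellhaven is UTC+9:30, so local arrival = 11:50 AM + 9:30 = 9:20 PM on Aug 8.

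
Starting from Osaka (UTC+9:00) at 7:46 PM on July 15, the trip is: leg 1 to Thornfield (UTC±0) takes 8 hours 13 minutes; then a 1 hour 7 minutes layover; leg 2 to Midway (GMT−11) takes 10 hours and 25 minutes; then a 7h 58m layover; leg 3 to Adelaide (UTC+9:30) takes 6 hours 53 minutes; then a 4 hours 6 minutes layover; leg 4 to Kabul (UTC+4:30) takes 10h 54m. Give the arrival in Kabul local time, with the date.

Convert departure to UTC: 7:46 PM − 9:00 = 10:46 AM UTC on Jul 15.
Add 8 hours and 13 minutes leg 1 → 6:59 PM UTC.
Add 1 hour 7 minutes layover in Thornfield → 8:06 PM UTC.
Add 10 hours and 25 minutes leg 2 → 6:31 AM UTC (Jul 16).
Add 7 hours 58 minutes layover in Midway → 2:29 PM UTC.
Add 6 hours and 53 minutes leg 3 → 9:22 PM UTC.
Add 4 hours 6 minutes layover in Adelaide → 1:28 AM UTC (Jul 17).
Add 10 hours and 54 minutes leg 4 → 12:22 PM UTC.
Kabul is UTC+4:30, so local arrival = 12:22 PM + 4:30 = 4:52 PM on Jul 17.

4:52 PM on July 17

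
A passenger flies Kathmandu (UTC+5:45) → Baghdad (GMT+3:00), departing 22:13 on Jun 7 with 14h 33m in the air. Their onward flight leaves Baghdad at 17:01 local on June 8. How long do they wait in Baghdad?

Convert departure to UTC: 22:13 − 5:45 = 16:28 UTC on Jun 7.
Add 14 hours and 33 minutes flight time → 07:01 UTC (Jun 8).
Baghdad is UTC+3:00, so local arrival = 07:01 + 3:00 = 10:01 on Jun 8.
Layover = 17:01 − 10:01 = 7 hours.

7 hours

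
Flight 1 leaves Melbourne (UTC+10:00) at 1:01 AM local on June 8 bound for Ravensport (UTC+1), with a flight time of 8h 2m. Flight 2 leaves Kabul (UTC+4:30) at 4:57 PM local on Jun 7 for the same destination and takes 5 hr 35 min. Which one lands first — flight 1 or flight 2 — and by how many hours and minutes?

Flight 1 in UTC: 1:01 AM − 10:00 = 3:01 PM on Jun 7.
+8 hours 2 minutes → arrive 11:03 PM UTC on Jun 7.
Flight 2 in UTC: 4:57 PM − 4:30 = 12:27 PM on Jun 7.
+5 hours and 35 minutes → arrive 6:02 PM UTC on Jun 7.
Flight 2 lands earlier by 5 hours 1 minute.

the second, by 5 hours 1 minute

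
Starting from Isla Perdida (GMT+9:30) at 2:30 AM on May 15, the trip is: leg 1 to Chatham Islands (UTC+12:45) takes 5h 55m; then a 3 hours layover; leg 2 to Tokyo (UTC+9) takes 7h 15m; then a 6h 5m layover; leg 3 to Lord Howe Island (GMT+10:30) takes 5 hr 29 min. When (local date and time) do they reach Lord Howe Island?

7:14 AM on May 16

Convert departure to UTC: 2:30 AM − 9:30 = 5:00 PM UTC on May 14.
Add 5 hours 55 minutes leg 1 → 10:55 PM UTC.
Add 3 hours layover in Chatham Islands → 1:55 AM UTC (May 15).
Add 7 hours 15 minutes leg 2 → 9:10 AM UTC.
Add 6 hours and 5 minutes layover in Tokyo → 3:15 PM UTC.
Add 5 hours 29 minutes leg 3 → 8:44 PM UTC.
Lord Howe Island is UTC+10:30, so local arrival = 8:44 PM + 10:30 = 7:14 AM on May 16.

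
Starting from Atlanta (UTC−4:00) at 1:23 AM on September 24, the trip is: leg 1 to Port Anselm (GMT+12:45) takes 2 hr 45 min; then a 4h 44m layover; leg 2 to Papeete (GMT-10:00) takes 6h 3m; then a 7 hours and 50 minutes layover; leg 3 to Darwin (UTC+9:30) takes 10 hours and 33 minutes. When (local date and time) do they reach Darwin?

Convert departure to UTC: 1:23 AM + 4:00 = 5:23 AM UTC on Sep 24.
Add 2 hours and 45 minutes leg 1 → 8:08 AM UTC.
Add 4 hours and 44 minutes layover in Port Anselm → 12:52 PM UTC.
Add 6 hours 3 minutes leg 2 → 6:55 PM UTC.
Add 7 hours and 50 minutes layover in Papeete → 2:45 AM UTC (Sep 25).
Add 10 hours 33 minutes leg 3 → 1:18 PM UTC.
Darwin is UTC+9:30, so local arrival = 1:18 PM + 9:30 = 10:48 PM on Sep 25.

10:48 PM on September 25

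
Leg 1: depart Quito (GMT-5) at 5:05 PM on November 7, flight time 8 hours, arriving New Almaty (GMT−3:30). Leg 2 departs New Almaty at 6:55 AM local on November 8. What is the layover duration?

4 hours 20 minutes

Convert departure to UTC: 5:05 PM + 5:00 = 10:05 PM UTC on Nov 7.
Add 8 hours flight time → 6:05 AM UTC (Nov 8).
New Almaty is UTC−3:30, so local arrival = 6:05 AM − 3:30 = 2:35 AM on Nov 8.
Layover = 6:55 AM − 2:35 AM = 4 hours 20 minutes.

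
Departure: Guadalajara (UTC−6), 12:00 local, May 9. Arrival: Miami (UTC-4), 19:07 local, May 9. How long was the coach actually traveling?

Miami is 2:00 ahead of Guadalajara.
Clock-face elapsed time (ignoring zones) is 7 hours 7 minutes.
Actual elapsed = 7 hours 7 minutes − 2:00 = 5 hours 7 minutes.

5 hours 7 minutes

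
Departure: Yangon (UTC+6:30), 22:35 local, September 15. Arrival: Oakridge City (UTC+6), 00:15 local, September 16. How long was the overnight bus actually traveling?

2 hours 10 minutes

Departure in UTC: 22:35 − 6:30 = 16:05 on Sep 15.
Arrival in UTC: 00:15 − 6:00 = 18:15 on Sep 15.
Elapsed = 18:15 − 16:05 = 2 hours 10 minutes.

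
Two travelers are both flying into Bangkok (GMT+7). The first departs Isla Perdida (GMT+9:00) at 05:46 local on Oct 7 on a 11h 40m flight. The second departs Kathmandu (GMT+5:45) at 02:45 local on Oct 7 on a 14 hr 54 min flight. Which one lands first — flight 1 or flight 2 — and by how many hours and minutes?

the first, by 3 hours 28 minutes

Flight 1 in UTC: 05:46 − 9:00 = 20:46 on Oct 6.
+11 hours and 40 minutes → arrive 08:26 UTC on Oct 7.
Flight 2 in UTC: 02:45 − 5:45 = 21:00 on Oct 6.
+14 hours 54 minutes → arrive 11:54 UTC on Oct 7.
Flight 1 lands earlier by 3 hours 28 minutes.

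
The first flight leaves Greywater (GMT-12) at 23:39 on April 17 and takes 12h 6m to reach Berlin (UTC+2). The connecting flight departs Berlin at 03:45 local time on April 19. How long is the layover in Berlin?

2 hours

Convert departure to UTC: 23:39 + 12:00 = 11:39 UTC on Apr 18.
Add 12 hours 6 minutes flight time → 23:45 UTC.
Berlin is UTC+2:00, so local arrival = 23:45 + 2:00 = 01:45 on Apr 19.
Layover = 03:45 − 01:45 = 2 hours.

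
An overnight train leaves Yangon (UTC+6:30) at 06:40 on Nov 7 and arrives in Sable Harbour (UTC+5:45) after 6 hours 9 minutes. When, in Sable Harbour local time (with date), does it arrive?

Convert departure to UTC: 06:40 − 6:30 = 00:10 UTC on Nov 7.
Add 6 hours 9 minutes travel time → 06:19 UTC.
Sable Harbour is UTC+5:45, so local arrival = 06:19 + 5:45 = 12:04 on Nov 7.

12:04 on November 7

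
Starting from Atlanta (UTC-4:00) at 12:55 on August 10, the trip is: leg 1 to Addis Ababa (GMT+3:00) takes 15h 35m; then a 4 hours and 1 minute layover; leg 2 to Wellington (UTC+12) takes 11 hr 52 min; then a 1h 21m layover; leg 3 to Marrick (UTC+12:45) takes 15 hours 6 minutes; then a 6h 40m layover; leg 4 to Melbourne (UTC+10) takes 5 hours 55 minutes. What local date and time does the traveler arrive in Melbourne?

Convert departure to UTC: 12:55 + 4:00 = 16:55 UTC on Aug 10.
Add 15 hours 35 minutes leg 1 → 08:30 UTC (Aug 11).
Add 4 hours and 1 minute layover in Addis Ababa → 12:31 UTC.
Add 11 hours and 52 minutes leg 2 → 00:23 UTC (Aug 12).
Add 1 hour 21 minutes layover in Wellington → 01:44 UTC.
Add 15 hours and 6 minutes leg 3 → 16:50 UTC.
Add 6 hours and 40 minutes layover in Marrick → 23:30 UTC.
Add 5 hours 55 minutes leg 4 → 05:25 UTC (Aug 13).
Melbourne is UTC+10:00, so local arrival = 05:25 + 10:00 = 15:25 on Aug 13.

15:25 on Aug 13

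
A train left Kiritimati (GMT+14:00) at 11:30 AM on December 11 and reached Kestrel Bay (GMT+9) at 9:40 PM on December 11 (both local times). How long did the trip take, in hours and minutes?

Departure in UTC: 11:30 AM − 14:00 = 9:30 PM on Dec 10.
Arrival in UTC: 9:40 PM − 9:00 = 12:40 PM on Dec 11.
Elapsed = 12:40 PM − 9:30 PM (+1 day) = 15 hours 10 minutes.

15 hours 10 minutes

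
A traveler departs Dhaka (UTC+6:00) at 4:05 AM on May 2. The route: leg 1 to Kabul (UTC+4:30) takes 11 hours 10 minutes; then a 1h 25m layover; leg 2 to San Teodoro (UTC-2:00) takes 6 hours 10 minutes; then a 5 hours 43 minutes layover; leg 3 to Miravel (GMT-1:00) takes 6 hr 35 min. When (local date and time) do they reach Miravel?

4:08 AM on May 3

Convert departure to UTC: 4:05 AM − 6:00 = 10:05 PM UTC on May 1.
Add 11 hours and 10 minutes leg 1 → 9:15 AM UTC (May 2).
Add 1 hour 25 minutes layover in Kabul → 10:40 AM UTC.
Add 6 hours 10 minutes leg 2 → 4:50 PM UTC.
Add 5 hours 43 minutes layover in San Teodoro → 10:33 PM UTC.
Add 6 hours 35 minutes leg 3 → 5:08 AM UTC (May 3).
Miravel is UTC−1:00, so local arrival = 5:08 AM − 1:00 = 4:08 AM on May 3.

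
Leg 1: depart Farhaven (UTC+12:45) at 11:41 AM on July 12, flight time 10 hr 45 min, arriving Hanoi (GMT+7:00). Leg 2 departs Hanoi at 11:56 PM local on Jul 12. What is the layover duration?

Convert departure to UTC: 11:41 AM − 12:45 = 10:56 PM UTC on Jul 11.
Add 10 hours and 45 minutes flight time → 9:41 AM UTC (Jul 12).
Hanoi is UTC+7:00, so local arrival = 9:41 AM + 7:00 = 4:41 PM on Jul 12.
Layover = 11:56 PM − 4:41 PM = 7 hours 15 minutes.

7 hours 15 minutes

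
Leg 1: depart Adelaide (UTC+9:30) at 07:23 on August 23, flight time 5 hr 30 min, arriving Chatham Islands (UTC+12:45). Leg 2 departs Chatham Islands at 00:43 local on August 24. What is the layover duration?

Convert departure to UTC: 07:23 − 9:30 = 21:53 UTC on Aug 22.
Add 5 hours 30 minutes flight time → 03:23 UTC (Aug 23).
Chatham Islands is UTC+12:45, so local arrival = 03:23 + 12:45 = 16:08 on Aug 23.
Layover = 00:43 − 16:08 (+1 day) = 8 hours 35 minutes.

8 hours 35 minutes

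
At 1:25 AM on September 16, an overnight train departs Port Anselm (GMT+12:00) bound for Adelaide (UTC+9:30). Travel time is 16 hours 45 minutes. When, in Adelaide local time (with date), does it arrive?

Adelaide is 2:30 behind Port Anselm.
After 16 hours 45 minutes it is 6:10 PM in Port Anselm.
Shift by the zone difference: 6:10 PM − 2:30 = 3:40 PM on Sep 16 in Adelaide.

3:40 PM on Sep 16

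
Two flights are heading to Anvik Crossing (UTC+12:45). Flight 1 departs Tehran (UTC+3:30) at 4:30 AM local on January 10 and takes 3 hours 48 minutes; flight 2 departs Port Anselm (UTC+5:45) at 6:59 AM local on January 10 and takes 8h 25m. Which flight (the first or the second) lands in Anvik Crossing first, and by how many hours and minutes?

the first, by 4 hours 51 minutes

Flight 1 in UTC: 4:30 AM − 3:30 = 1:00 AM on Jan 10.
+3 hours 48 minutes → arrive 4:48 AM UTC on Jan 10.
Flight 2 in UTC: 6:59 AM − 5:45 = 1:14 AM on Jan 10.
+8 hours and 25 minutes → arrive 9:39 AM UTC on Jan 10.
Flight 1 lands earlier by 4 hours 51 minutes.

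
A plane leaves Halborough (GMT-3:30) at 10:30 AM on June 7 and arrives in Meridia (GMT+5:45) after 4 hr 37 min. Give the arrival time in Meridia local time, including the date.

Convert departure to UTC: 10:30 AM + 3:30 = 2:00 PM UTC on Jun 7.
Add 4 hours 37 minutes travel time → 6:37 PM UTC.
Meridia is UTC+5:45, so local arrival = 6:37 PM + 5:45 = 12:22 AM on Jun 8.

12:22 AM on June 8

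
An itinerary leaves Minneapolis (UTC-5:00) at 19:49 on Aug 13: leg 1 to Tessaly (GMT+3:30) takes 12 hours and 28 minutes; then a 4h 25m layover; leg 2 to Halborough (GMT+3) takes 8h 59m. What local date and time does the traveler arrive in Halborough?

05:41 on Aug 15

Convert departure to UTC: 19:49 + 5:00 = 00:49 UTC on Aug 14.
Add 12 hours and 28 minutes leg 1 → 13:17 UTC.
Add 4 hours and 25 minutes layover in Tessaly → 17:42 UTC.
Add 8 hours 59 minutes leg 2 → 02:41 UTC (Aug 15).
Halborough is UTC+3:00, so local arrival = 02:41 + 3:00 = 05:41 on Aug 15.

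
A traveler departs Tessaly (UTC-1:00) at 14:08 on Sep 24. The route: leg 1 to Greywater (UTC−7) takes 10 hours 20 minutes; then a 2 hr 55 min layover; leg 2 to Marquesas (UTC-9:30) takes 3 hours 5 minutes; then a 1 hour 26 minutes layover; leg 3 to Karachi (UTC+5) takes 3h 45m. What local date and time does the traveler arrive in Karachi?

Convert departure to UTC: 14:08 + 1:00 = 15:08 UTC on Sep 24.
Add 10 hours 20 minutes leg 1 → 01:28 UTC (Sep 25).
Add 2 hours and 55 minutes layover in Greywater → 04:23 UTC.
Add 3 hours and 5 minutes leg 2 → 07:28 UTC.
Add 1 hour and 26 minutes layover in Marquesas → 08:54 UTC.
Add 3 hours 45 minutes leg 3 → 12:39 UTC.
Karachi is UTC+5:00, so local arrival = 12:39 + 5:00 = 17:39 on Sep 25.

17:39 on Sep 25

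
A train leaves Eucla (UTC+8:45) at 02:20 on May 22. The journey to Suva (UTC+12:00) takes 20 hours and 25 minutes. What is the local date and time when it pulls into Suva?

02:00 on May 23

Convert departure to UTC: 02:20 − 8:45 = 17:35 UTC on May 21.
Add 20 hours and 25 minutes travel time → 14:00 UTC (May 22).
Suva is UTC+12:00, so local arrival = 14:00 + 12:00 = 02:00 on May 23.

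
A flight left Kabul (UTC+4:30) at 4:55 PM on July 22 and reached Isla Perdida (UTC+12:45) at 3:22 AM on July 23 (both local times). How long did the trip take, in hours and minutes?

Isla Perdida is 8:15 ahead of Kabul.
Clock-face elapsed time (ignoring zones) is 10 hours 27 minutes.
Actual elapsed = 10 hours 27 minutes − 8:15 = 2 hours 12 minutes.

2 hours 12 minutes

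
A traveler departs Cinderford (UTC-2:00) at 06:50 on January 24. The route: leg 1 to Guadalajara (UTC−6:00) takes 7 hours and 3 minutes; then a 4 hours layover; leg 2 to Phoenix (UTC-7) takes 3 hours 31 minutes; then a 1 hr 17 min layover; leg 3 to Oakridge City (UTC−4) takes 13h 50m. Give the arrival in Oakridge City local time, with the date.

Convert departure to UTC: 06:50 + 2:00 = 08:50 UTC on Jan 24.
Add 7 hours and 3 minutes leg 1 → 15:53 UTC.
Add 4 hours layover in Guadalajara → 19:53 UTC.
Add 3 hours 31 minutes leg 2 → 23:24 UTC.
Add 1 hour and 17 minutes layover in Phoenix → 00:41 UTC (Jan 25).
Add 13 hours and 50 minutes leg 3 → 14:31 UTC.
Oakridge City is UTC−4:00, so local arrival = 14:31 − 4:00 = 10:31 on Jan 25.

10:31 on January 25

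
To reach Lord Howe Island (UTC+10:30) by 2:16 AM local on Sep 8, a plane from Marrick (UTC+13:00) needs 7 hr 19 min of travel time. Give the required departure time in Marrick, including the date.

9:27 PM on Sep 7

Target arrival in UTC: 2:16 AM − 10:30 = 3:46 PM on Sep 7.
Subtract 7 hours 19 minutes → departure 8:27 AM UTC on Sep 7.
Marrick is UTC+13:00: 8:27 AM + 13:00 = 9:27 PM on Sep 7.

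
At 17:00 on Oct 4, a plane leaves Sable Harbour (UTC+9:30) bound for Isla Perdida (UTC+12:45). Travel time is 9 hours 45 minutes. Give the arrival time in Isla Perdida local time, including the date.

06:00 on Oct 5

Convert departure to UTC: 17:00 − 9:30 = 07:30 UTC on Oct 4.
Add 9 hours 45 minutes travel time → 17:15 UTC.
Isla Perdida is UTC+12:45, so local arrival = 17:15 + 12:45 = 06:00 on Oct 5.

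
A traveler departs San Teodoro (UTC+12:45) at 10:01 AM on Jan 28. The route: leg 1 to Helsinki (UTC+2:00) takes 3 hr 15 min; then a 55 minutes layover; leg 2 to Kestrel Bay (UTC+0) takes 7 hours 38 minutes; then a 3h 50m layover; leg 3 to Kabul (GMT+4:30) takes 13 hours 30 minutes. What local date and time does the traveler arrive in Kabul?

6:54 AM on January 29

Convert departure to UTC: 10:01 AM − 12:45 = 9:16 PM UTC on Jan 27.
Add 3 hours and 15 minutes leg 1 → 12:31 AM UTC (Jan 28).
Add 55 minutes layover in Helsinki → 1:26 AM UTC.
Add 7 hours and 38 minutes leg 2 → 9:04 AM UTC.
Add 3 hours and 50 minutes layover in Kestrel Bay → 12:54 PM UTC.
Add 13 hours and 30 minutes leg 3 → 2:24 AM UTC (Jan 29).
Kabul is UTC+4:30, so local arrival = 2:24 AM + 4:30 = 6:54 AM on Jan 29.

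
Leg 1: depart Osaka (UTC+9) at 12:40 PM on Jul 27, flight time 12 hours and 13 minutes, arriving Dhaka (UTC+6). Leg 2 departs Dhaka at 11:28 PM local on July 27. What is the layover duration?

1 hour 35 minutes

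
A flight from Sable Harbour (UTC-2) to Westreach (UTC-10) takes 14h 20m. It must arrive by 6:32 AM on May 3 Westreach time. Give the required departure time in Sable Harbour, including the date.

12:12 AM on May 3

Target arrival in UTC: 6:32 AM + 10:00 = 4:32 PM on May 3.
Subtract 14 hours and 20 minutes → departure 2:12 AM UTC on May 3.
Sable Harbour is UTC−2:00: 2:12 AM − 2:00 = 12:12 AM on May 3.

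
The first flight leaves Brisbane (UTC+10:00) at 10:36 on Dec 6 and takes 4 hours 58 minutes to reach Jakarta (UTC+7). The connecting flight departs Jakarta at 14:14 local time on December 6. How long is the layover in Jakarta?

1 hour 40 minutes

Convert departure to UTC: 10:36 − 10:00 = 00:36 UTC on Dec 6.
Add 4 hours 58 minutes flight time → 05:34 UTC.
Jakarta is UTC+7:00, so local arrival = 05:34 + 7:00 = 12:34 on Dec 6.
Layover = 14:14 − 12:34 = 1 hour 40 minutes.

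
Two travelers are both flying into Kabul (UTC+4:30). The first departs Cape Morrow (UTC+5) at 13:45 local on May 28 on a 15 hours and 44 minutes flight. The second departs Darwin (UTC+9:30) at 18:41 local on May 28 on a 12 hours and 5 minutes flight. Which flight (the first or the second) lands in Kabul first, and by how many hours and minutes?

Flight 1 in UTC: 13:45 − 5:00 = 08:45 on May 28.
+15 hours and 44 minutes → arrive 00:29 UTC on May 29.
Flight 2 in UTC: 18:41 − 9:30 = 09:11 on May 28.
+12 hours 5 minutes → arrive 21:16 UTC on May 28.
Flight 2 lands earlier by 3 hours 13 minutes.

the second, by 3 hours 13 minutes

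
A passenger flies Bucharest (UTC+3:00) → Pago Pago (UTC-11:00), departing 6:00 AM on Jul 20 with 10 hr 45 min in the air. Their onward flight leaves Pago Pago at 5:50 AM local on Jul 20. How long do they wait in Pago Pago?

3 hours 5 minutes

Convert departure to UTC: 6:00 AM − 3:00 = 3:00 AM UTC on Jul 20.
Add 10 hours and 45 minutes flight time → 1:45 PM UTC.
Pago Pago is UTC−11:00, so local arrival = 1:45 PM − 11:00 = 2:45 AM on Jul 20.
Layover = 5:50 AM − 2:45 AM = 3 hours 5 minutes.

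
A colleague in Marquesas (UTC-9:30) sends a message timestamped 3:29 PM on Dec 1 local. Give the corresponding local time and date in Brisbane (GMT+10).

Brisbane is 19:30 ahead of Marquesas.
Shift by the zone difference: 3:29 PM + 19:30 = 10:59 AM on Dec 2 in Brisbane.

10:59 AM on December 2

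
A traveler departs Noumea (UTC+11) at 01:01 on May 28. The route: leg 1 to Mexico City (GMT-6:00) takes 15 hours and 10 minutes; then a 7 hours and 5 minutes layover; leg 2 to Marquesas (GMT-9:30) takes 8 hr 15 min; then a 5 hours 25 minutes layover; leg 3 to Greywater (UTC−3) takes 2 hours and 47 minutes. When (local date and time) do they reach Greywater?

Convert departure to UTC: 01:01 − 11:00 = 14:01 UTC on May 27.
Add 15 hours 10 minutes leg 1 → 05:11 UTC (May 28).
Add 7 hours 5 minutes layover in Mexico City → 12:16 UTC.
Add 8 hours 15 minutes leg 2 → 20:31 UTC.
Add 5 hours 25 minutes layover in Marquesas → 01:56 UTC (May 29).
Add 2 hours and 47 minutes leg 3 → 04:43 UTC.
Greywater is UTC−3:00, so local arrival = 04:43 − 3:00 = 01:43 on May 29.

01:43 on May 29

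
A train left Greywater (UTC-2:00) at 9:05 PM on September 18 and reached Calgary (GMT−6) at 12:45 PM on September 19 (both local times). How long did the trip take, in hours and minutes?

19 hours 40 minutes

Departure in UTC: 9:05 PM + 2:00 = 11:05 PM on Sep 18.
Arrival in UTC: 12:45 PM + 6:00 = 6:45 PM on Sep 19.
Elapsed = 6:45 PM − 11:05 PM (+1 day) = 19 hours 40 minutes.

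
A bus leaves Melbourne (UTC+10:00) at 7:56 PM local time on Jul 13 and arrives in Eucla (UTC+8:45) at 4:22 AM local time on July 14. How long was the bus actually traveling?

Departure in UTC: 7:56 PM − 10:00 = 9:56 AM on Jul 13.
Arrival in UTC: 4:22 AM − 8:45 = 7:37 PM on Jul 13.
Elapsed = 7:37 PM − 9:56 AM = 9 hours 41 minutes.

9 hours 41 minutes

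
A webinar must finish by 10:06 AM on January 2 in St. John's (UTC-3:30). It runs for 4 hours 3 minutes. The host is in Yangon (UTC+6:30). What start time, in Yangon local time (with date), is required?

Target end time in UTC: 10:06 AM + 3:30 = 1:36 PM on Jan 2.
Subtract 4 hours and 3 minutes → start 9:33 AM UTC on Jan 2.
Yangon is UTC+6:30: 9:33 AM + 6:30 = 4:03 PM on Jan 2.

4:03 PM on January 2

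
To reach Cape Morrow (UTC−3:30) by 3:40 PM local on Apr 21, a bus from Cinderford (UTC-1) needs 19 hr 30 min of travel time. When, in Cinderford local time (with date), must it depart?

10:40 PM on April 20

Target arrival in UTC: 3:40 PM + 3:30 = 7:10 PM on Apr 21.
Subtract 19 hours 30 minutes → departure 11:40 PM UTC on Apr 20.
Cinderford is UTC−1:00: 11:40 PM − 1:00 = 10:40 PM on Apr 20.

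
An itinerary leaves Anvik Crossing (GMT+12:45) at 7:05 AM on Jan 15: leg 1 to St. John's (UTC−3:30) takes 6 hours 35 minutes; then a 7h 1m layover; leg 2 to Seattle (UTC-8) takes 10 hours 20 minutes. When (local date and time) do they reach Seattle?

Convert departure to UTC: 7:05 AM − 12:45 = 6:20 PM UTC on Jan 14.
Add 6 hours and 35 minutes leg 1 → 12:55 AM UTC (Jan 15).
Add 7 hours and 1 minute layover in St. John's → 7:56 AM UTC.
Add 10 hours and 20 minutes leg 2 → 6:16 PM UTC.
Seattle is UTC−8:00, so local arrival = 6:16 PM − 8:00 = 10:16 AM on Jan 15.

10:16 AM on Jan 15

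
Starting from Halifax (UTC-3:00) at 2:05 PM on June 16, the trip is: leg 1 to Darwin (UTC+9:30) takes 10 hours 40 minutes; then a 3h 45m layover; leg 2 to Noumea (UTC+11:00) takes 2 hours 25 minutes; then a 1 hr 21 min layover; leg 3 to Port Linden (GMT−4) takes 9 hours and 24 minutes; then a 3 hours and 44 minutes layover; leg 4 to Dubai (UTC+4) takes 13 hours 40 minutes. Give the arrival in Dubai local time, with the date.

Convert departure to UTC: 2:05 PM + 3:00 = 5:05 PM UTC on Jun 16.
Add 10 hours 40 minutes leg 1 → 3:45 AM UTC (Jun 17).
Add 3 hours 45 minutes layover in Darwin → 7:30 AM UTC.
Add 2 hours 25 minutes leg 2 → 9:55 AM UTC.
Add 1 hour 21 minutes layover in Noumea → 11:16 AM UTC.
Add 9 hours and 24 minutes leg 3 → 8:40 PM UTC.
Add 3 hours 44 minutes layover in Port Linden → 12:24 AM UTC (Jun 18).
Add 13 hours 40 minutes leg 4 → 2:04 PM UTC.
Dubai is UTC+4:00, so local arrival = 2:04 PM + 4:00 = 6:04 PM on Jun 18.

6:04 PM on June 18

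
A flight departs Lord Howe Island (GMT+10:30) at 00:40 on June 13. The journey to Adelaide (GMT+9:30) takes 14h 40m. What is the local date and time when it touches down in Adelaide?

14:20 on Jun 13

Convert departure to UTC: 00:40 − 10:30 = 14:10 UTC on Jun 12.
Add 14 hours and 40 minutes travel time → 04:50 UTC (Jun 13).
Adelaide is UTC+9:30, so local arrival = 04:50 + 9:30 = 14:20 on Jun 13.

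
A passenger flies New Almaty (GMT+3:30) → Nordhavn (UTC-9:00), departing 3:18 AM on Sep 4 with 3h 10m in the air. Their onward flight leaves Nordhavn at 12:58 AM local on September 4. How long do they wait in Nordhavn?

7 hours

Convert departure to UTC: 3:18 AM − 3:30 = 11:48 PM UTC on Sep 3.
Add 3 hours and 10 minutes flight time → 2:58 AM UTC (Sep 4).
Nordhavn is UTC−9:00, so local arrival = 2:58 AM − 9:00 = 5:58 PM on Sep 3.
Layover = 12:58 AM − 5:58 PM (+1 day) = 7 hours.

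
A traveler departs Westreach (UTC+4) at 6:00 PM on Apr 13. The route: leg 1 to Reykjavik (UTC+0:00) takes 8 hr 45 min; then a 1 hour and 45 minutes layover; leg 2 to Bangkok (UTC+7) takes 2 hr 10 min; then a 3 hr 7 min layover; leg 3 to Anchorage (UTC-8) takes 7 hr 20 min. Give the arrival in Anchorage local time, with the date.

Convert departure to UTC: 6:00 PM − 4:00 = 2:00 PM UTC on Apr 13.
Add 8 hours and 45 minutes leg 1 → 10:45 PM UTC.
Add 1 hour and 45 minutes layover in Reykjavik → 12:30 AM UTC (Apr 14).
Add 2 hours 10 minutes leg 2 → 2:40 AM UTC.
Add 3 hours 7 minutes layover in Bangkok → 5:47 AM UTC.
Add 7 hours and 20 minutes leg 3 → 1:07 PM UTC.
Anchorage is UTC−8:00, so local arrival = 1:07 PM − 8:00 = 5:07 AM on Apr 14.

5:07 AM on Apr 14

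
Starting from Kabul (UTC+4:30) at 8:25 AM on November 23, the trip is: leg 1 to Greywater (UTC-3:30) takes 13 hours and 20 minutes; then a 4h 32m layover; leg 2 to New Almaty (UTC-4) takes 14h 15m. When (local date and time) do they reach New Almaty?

Convert departure to UTC: 8:25 AM − 4:30 = 3:55 AM UTC on Nov 23.
Add 13 hours 20 minutes leg 1 → 5:15 PM UTC.
Add 4 hours 32 minutes layover in Greywater → 9:47 PM UTC.
Add 14 hours and 15 minutes leg 2 → 12:02 PM UTC (Nov 24).
New Almaty is UTC−4:00, so local arrival = 12:02 PM − 4:00 = 8:02 AM on Nov 24.

8:02 AM on November 24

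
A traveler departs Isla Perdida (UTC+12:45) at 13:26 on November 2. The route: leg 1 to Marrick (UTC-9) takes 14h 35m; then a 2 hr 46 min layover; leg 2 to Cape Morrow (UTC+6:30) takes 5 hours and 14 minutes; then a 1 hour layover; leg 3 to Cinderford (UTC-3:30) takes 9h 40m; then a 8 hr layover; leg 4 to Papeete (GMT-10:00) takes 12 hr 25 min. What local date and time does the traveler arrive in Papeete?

Convert departure to UTC: 13:26 − 12:45 = 00:41 UTC on Nov 2.
Add 14 hours and 35 minutes leg 1 → 15:16 UTC.
Add 2 hours 46 minutes layover in Marrick → 18:02 UTC.
Add 5 hours and 14 minutes leg 2 → 23:16 UTC.
Add 1 hour layover in Cape Morrow → 00:16 UTC (Nov 3).
Add 9 hours 40 minutes leg 3 → 09:56 UTC.
Add 8 hours layover in Cinderford → 17:56 UTC.
Add 12 hours 25 minutes leg 4 → 06:21 UTC (Nov 4).
Papeete is UTC−10:00, so local arrival = 06:21 − 10:00 = 20:21 on Nov 3.

20:21 on November 3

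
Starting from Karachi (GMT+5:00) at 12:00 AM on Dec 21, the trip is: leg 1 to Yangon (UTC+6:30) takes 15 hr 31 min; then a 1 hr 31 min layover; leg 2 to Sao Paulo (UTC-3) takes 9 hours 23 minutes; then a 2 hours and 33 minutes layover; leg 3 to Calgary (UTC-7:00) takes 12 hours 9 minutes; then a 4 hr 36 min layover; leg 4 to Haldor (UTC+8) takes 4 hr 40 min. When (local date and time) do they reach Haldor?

Convert departure to UTC: 12:00 AM − 5:00 = 7:00 PM UTC on Dec 20.
Add 15 hours and 31 minutes leg 1 → 10:31 AM UTC (Dec 21).
Add 1 hour 31 minutes layover in Yangon → 12:02 PM UTC.
Add 9 hours and 23 minutes leg 2 → 9:25 PM UTC.
Add 2 hours and 33 minutes layover in Sao Paulo → 11:58 PM UTC.
Add 12 hours 9 minutes leg 3 → 12:07 PM UTC (Dec 22).
Add 4 hours 36 minutes layover in Calgary → 4:43 PM UTC.
Add 4 hours and 40 minutes leg 4 → 9:23 PM UTC.
Haldor is UTC+8:00, so local arrival = 9:23 PM + 8:00 = 5:23 AM on Dec 23.

5:23 AM on December 23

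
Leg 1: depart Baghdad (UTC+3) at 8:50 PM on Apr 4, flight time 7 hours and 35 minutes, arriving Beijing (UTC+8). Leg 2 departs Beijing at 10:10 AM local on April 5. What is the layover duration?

45 minutes

Convert departure to UTC: 8:50 PM − 3:00 = 5:50 PM UTC on Apr 4.
Add 7 hours 35 minutes flight time → 1:25 AM UTC (Apr 5).
Beijing is UTC+8:00, so local arrival = 1:25 AM + 8:00 = 9:25 AM on Apr 5.
Layover = 10:10 AM − 9:25 AM = 45 minutes.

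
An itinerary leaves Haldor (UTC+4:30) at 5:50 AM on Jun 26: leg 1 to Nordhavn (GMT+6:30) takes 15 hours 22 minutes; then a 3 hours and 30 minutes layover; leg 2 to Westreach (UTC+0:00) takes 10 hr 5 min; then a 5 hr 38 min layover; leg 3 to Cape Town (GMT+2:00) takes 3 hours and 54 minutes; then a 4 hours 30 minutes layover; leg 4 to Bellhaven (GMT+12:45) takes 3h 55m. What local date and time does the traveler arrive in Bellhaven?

12:59 PM on Jun 28

Convert departure to UTC: 5:50 AM − 4:30 = 1:20 AM UTC on Jun 26.
Add 15 hours and 22 minutes leg 1 → 4:42 PM UTC.
Add 3 hours 30 minutes layover in Nordhavn → 8:12 PM UTC.
Add 10 hours and 5 minutes leg 2 → 6:17 AM UTC (Jun 27).
Add 5 hours and 38 minutes layover in Westreach → 11:55 AM UTC.
Add 3 hours and 54 minutes leg 3 → 3:49 PM UTC.
Add 4 hours and 30 minutes layover in Cape Town → 8:19 PM UTC.
Add 3 hours 55 minutes leg 4 → 12:14 AM UTC (Jun 28).
Bellhaven is UTC+12:45, so local arrival = 12:14 AM + 12:45 = 12:59 PM on Jun 28.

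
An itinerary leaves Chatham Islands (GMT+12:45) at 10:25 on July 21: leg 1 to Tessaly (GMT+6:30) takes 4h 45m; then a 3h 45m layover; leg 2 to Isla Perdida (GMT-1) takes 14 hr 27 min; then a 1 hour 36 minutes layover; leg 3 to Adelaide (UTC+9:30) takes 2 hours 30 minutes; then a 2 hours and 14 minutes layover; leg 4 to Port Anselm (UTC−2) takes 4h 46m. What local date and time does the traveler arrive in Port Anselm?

05:43 on July 22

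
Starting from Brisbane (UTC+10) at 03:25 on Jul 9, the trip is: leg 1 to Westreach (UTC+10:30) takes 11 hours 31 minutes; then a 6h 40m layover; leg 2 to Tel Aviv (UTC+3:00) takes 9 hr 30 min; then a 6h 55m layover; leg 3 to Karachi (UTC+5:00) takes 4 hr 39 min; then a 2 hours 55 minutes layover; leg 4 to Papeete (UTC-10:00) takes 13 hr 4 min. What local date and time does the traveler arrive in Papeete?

14:39 on Jul 10

Convert departure to UTC: 03:25 − 10:00 = 17:25 UTC on Jul 8.
Add 11 hours 31 minutes leg 1 → 04:56 UTC (Jul 9).
Add 6 hours and 40 minutes layover in Westreach → 11:36 UTC.
Add 9 hours and 30 minutes leg 2 → 21:06 UTC.
Add 6 hours and 55 minutes layover in Tel Aviv → 04:01 UTC (Jul 10).
Add 4 hours 39 minutes leg 3 → 08:40 UTC.
Add 2 hours 55 minutes layover in Karachi → 11:35 UTC.
Add 13 hours 4 minutes leg 4 → 00:39 UTC (Jul 11).
Papeete is UTC−10:00, so local arrival = 00:39 − 10:00 = 14:39 on Jul 10.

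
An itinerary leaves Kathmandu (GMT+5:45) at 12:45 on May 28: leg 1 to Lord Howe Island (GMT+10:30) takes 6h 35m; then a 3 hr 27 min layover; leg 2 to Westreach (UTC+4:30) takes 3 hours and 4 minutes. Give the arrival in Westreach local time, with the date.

Convert departure to UTC: 12:45 − 5:45 = 07:00 UTC on May 28.
Add 6 hours and 35 minutes leg 1 → 13:35 UTC.
Add 3 hours and 27 minutes layover in Lord Howe Island → 17:02 UTC.
Add 3 hours and 4 minutes leg 2 → 20:06 UTC.
Westreach is UTC+4:30, so local arrival = 20:06 + 4:30 = 00:36 on May 29.

00:36 on May 29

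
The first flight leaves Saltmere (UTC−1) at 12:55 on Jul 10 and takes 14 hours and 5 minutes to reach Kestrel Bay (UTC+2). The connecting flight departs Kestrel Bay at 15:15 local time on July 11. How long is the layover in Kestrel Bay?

Convert departure to UTC: 12:55 + 1:00 = 13:55 UTC on Jul 10.
Add 14 hours and 5 minutes flight time → 04:00 UTC (Jul 11).
Kestrel Bay is UTC+2:00, so local arrival = 04:00 + 2:00 = 06:00 on Jul 11.
Layover = 15:15 − 06:00 = 9 hours 15 minutes.

9 hours 15 minutes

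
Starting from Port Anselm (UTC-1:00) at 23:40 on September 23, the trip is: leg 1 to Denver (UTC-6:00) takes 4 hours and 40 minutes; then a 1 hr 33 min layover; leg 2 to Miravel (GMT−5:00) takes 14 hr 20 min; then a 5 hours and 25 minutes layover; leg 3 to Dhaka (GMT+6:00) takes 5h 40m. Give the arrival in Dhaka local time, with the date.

Convert departure to UTC: 23:40 + 1:00 = 00:40 UTC on Sep 24.
Add 4 hours 40 minutes leg 1 → 05:20 UTC.
Add 1 hour 33 minutes layover in Denver → 06:53 UTC.
Add 14 hours 20 minutes leg 2 → 21:13 UTC.
Add 5 hours 25 minutes layover in Miravel → 02:38 UTC (Sep 25).
Add 5 hours and 40 minutes leg 3 → 08:18 UTC.
Dhaka is UTC+6:00, so local arrival = 08:18 + 6:00 = 14:18 on Sep 25.

14:18 on September 25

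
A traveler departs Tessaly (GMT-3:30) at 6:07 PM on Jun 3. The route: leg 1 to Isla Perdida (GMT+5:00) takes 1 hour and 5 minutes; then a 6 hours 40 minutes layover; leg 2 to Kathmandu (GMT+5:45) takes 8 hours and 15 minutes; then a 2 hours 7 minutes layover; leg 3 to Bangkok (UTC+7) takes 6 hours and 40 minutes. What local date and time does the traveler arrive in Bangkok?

5:24 AM on June 5

Convert departure to UTC: 6:07 PM + 3:30 = 9:37 PM UTC on Jun 3.
Add 1 hour and 5 minutes leg 1 → 10:42 PM UTC.
Add 6 hours 40 minutes layover in Isla Perdida → 5:22 AM UTC (Jun 4).
Add 8 hours 15 minutes leg 2 → 1:37 PM UTC.
Add 2 hours and 7 minutes layover in Kathmandu → 3:44 PM UTC.
Add 6 hours and 40 minutes leg 3 → 10:24 PM UTC.
Bangkok is UTC+7:00, so local arrival = 10:24 PM + 7:00 = 5:24 AM on Jun 5.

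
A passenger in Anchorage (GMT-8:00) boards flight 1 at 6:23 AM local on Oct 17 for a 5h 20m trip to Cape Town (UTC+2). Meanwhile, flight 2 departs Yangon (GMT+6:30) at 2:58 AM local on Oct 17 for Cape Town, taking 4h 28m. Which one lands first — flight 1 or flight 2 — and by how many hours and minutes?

the second, by 18 hours 47 minutes

Flight 1 in UTC: 6:23 AM + 8:00 = 2:23 PM on Oct 17.
+5 hours 20 minutes → arrive 7:43 PM UTC on Oct 17.
Flight 2 in UTC: 2:58 AM − 6:30 = 8:28 PM on Oct 16.
+4 hours 28 minutes → arrive 12:56 AM UTC on Oct 17.
Flight 2 lands earlier by 18 hours 47 minutes.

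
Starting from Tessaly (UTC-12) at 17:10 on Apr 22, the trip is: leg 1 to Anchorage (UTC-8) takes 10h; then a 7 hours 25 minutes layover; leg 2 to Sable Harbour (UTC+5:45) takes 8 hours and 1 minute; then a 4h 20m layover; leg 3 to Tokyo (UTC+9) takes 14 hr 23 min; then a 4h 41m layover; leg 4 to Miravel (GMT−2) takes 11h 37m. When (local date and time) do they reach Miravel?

15:37 on Apr 25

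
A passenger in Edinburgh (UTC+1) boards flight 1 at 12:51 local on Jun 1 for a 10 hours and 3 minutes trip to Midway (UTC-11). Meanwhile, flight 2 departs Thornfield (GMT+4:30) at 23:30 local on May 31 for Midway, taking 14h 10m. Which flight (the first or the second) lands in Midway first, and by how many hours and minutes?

Flight 1 in UTC: 12:51 − 1:00 = 11:51 on Jun 1.
+10 hours 3 minutes → arrive 21:54 UTC on Jun 1.
Flight 2 in UTC: 23:30 − 4:30 = 19:00 on May 31.
+14 hours 10 minutes → arrive 09:10 UTC on Jun 1.
Flight 2 lands earlier by 12 hours 44 minutes.

the second, by 12 hours 44 minutes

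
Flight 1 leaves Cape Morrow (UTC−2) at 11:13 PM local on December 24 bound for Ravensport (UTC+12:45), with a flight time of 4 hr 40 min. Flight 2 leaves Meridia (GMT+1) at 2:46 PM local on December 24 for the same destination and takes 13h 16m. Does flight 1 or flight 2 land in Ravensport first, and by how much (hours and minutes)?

Flight 1 in UTC: 11:13 PM + 2:00 = 1:13 AM on Dec 25.
+4 hours 40 minutes → arrive 5:53 AM UTC on Dec 25.
Flight 2 in UTC: 2:46 PM − 1:00 = 1:46 PM on Dec 24.
+13 hours 16 minutes → arrive 3:02 AM UTC on Dec 25.
Flight 2 lands earlier by 2 hours 51 minutes.

the second, by 2 hours 51 minutes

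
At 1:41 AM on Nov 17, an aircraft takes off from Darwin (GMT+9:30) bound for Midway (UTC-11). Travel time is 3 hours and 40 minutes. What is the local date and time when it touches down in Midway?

Midway is 20:30 behind Darwin.
After 3 hours 40 minutes it is 5:21 AM in Darwin.
Shift by the zone difference: 5:21 AM − 20:30 = 8:51 AM on Nov 16 in Midway.

8:51 AM on Nov 16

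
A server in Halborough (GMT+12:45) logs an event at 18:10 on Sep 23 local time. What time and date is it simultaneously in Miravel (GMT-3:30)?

01:55 on Sep 23

In UTC: 18:10 − 12:45 = 05:25 on Sep 23.
Miravel is UTC−3:30: 05:25 − 3:30 = 01:55 on Sep 23.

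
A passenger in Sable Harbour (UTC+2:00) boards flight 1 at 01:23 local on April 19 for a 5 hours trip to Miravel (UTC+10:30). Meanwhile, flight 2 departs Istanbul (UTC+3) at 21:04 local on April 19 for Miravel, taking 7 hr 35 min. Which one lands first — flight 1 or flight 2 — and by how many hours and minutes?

Flight 1 in UTC: 01:23 − 2:00 = 23:23 on Apr 18.
+5 hours → arrive 04:23 UTC on Apr 19.
Flight 2 in UTC: 21:04 − 3:00 = 18:04 on Apr 19.
+7 hours and 35 minutes → arrive 01:39 UTC on Apr 20.
Flight 1 lands earlier by 21 hours 16 minutes.

the first, by 21 hours 16 minutes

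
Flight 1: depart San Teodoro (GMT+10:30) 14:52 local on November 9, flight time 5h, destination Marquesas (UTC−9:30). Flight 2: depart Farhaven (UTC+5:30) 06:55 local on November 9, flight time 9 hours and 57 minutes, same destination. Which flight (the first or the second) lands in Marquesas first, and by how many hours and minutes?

the first, by 2 hours

Flight 1 in UTC: 14:52 − 10:30 = 04:22 on Nov 9.
+5 hours → arrive 09:22 UTC on Nov 9.
Flight 2 in UTC: 06:55 − 5:30 = 01:25 on Nov 9.
+9 hours 57 minutes → arrive 11:22 UTC on Nov 9.
Flight 1 lands earlier by 2 hours.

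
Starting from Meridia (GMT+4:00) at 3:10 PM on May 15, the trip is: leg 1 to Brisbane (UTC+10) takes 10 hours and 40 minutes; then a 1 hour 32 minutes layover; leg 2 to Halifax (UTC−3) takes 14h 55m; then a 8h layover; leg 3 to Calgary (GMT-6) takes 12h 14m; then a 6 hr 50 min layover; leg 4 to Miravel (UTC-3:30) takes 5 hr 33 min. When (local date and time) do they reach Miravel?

Convert departure to UTC: 3:10 PM − 4:00 = 11:10 AM UTC on May 15.
Add 10 hours 40 minutes leg 1 → 9:50 PM UTC.
Add 1 hour 32 minutes layover in Brisbane → 11:22 PM UTC.
Add 14 hours 55 minutes leg 2 → 2:17 PM UTC (May 16).
Add 8 hours layover in Halifax → 10:17 PM UTC.
Add 12 hours and 14 minutes leg 3 → 10:31 AM UTC (May 17).
Add 6 hours and 50 minutes layover in Calgary → 5:21 PM UTC.
Add 5 hours 33 minutes leg 4 → 10:54 PM UTC.
Miravel is UTC−3:30, so local arrival = 10:54 PM − 3:30 = 7:24 PM on May 17.

7:24 PM on May 17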